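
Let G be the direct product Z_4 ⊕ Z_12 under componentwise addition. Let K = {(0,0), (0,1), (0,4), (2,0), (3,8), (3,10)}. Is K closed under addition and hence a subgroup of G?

(0,1) ∈ K but its inverse (0,11) ∉ K, so K is not a subgroup.

No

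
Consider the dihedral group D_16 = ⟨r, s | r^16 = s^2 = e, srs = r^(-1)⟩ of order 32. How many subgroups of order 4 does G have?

|G| = 32 and 4 | 32, so subgroups of order 4 are possible by Lagrange.
The subgroups of order 4 are: {e, r^8, r^2s, r^10s}; {e, r^8, r^3s, r^11s}; {e, r^4, r^8, r^12}; {e, r^8, r^4s, r^12s}; … (9 in all).
So G has 9 subgroups of order 4.

9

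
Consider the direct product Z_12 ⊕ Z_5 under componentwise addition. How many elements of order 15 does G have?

8

An element (a,b) has order lcm(ord(a), ord(b)); count pairs with lcm equal to 15.
Enumerating gives 8 such elements.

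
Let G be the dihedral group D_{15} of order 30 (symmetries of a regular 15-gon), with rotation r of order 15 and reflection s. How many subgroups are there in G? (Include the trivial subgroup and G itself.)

|G| = 30, so by Lagrange every subgroup order divides 30. Divisors: 1, 2, 3, 5, 6, 10, 15, 30.
Subgroups by order — order 1: 1; order 2: 15; order 3: 1; order 5: 1; order 6: 5; order 10: 3; order 15: 1; order 30: 1.
Total: 1 + 15 + 1 + 1 + 5 + 3 + 1 + 1 = 28.

28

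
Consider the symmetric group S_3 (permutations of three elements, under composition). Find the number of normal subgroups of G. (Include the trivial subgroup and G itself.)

G has 6 subgroups. Checking conjugation-invariance by order — order 1: 1/1 normal; order 2: 0/3 normal; order 3: 1/1 normal; order 6: 1/1 normal.
Total normal subgroups: 3.

3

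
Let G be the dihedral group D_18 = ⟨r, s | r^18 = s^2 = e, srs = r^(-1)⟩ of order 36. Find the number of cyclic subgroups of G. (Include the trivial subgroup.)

24

A cyclic subgroup of order d is generated by each of its φ(d) elements of order d, so the cyclic subgroups of order d number (#elements of order d)/φ(d).
Cyclic subgroups by order — order 1: 1; order 2: 19; order 3: 1; order 6: 1; order 9: 1; order 18: 1.
Total: 24.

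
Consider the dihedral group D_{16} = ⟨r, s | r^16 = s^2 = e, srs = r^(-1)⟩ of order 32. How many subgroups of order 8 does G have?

5

|G| = 32 and 8 | 32, so subgroups of order 8 are possible by Lagrange.
The subgroups of order 8 are: {e, r^2, r^4, r^6, r^8, r^10, r^12, r^14}; {e, r^4, r^8, r^12, r^2s, r^6s, r^10s, r^14s}; {e, r^4, r^8, r^12, r^3s, r^7s, r^11s, r^15s}; {e, r^4, r^8, r^12, s, r^4s, r^8s, r^12s}; … (5 in all).
So G has 5 subgroups of order 8.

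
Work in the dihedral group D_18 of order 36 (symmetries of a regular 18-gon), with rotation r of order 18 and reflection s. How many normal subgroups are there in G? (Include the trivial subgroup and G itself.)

G has 45 subgroups. Checking conjugation-invariance by order — order 1: 1/1 normal; order 2: 1/19 normal; order 3: 1/1 normal; order 4: 0/9 normal; order 6: 1/7 normal; order 9: 1/1 normal; order 12: 0/3 normal; order 18: 3/3 normal; order 36: 1/1 normal.
Total normal subgroups: 9.

9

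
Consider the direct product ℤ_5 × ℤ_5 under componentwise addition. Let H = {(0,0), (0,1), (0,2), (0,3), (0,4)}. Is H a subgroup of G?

Yes

|H| = 5 divides |G| = 25, consistent with Lagrange.
H contains the identity, every element's inverse is in H, and H is closed under +: it is a subgroup.
In fact H = ⟨(0,1)⟩.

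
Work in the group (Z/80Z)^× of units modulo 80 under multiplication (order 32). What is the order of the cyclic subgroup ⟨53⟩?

4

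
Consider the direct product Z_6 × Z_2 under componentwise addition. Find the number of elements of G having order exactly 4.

An element (a,b) has order lcm(ord(a), ord(b)); count pairs with lcm equal to 4.
Enumerating gives 0 such elements.

0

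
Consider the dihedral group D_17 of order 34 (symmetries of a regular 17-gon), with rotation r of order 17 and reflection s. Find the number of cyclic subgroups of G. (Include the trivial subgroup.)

19

A cyclic subgroup of order d is generated by each of its φ(d) elements of order d, so the cyclic subgroups of order d number (#elements of order d)/φ(d).
Cyclic subgroups by order — order 1: 1; order 2: 17; order 17: 1.
Total: 19.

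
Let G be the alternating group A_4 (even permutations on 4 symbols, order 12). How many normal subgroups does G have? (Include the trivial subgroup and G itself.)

3

G has 10 subgroups. Checking conjugation-invariance by order — order 1: 1/1 normal; order 2: 0/3 normal; order 3: 0/4 normal; order 4: 1/1 normal; order 12: 1/1 normal.
Total normal subgroups: 3.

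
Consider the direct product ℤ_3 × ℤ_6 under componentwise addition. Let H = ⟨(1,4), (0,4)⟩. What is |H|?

9

|⟨(1,4)⟩| = 3 and |⟨(0,4)⟩| = 3, so |H| is a multiple of lcm(3, 3) = 3 and divides |G| = 18.
Closing under the operation: H = {(0,0), (0,2), (0,4), (1,0), (1,2), (1,4), (2,0), (2,2), (2,4)}, so |H| = 9.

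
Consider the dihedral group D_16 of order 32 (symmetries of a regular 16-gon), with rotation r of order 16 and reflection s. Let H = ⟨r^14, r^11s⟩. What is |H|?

|⟨r^14⟩| = 8 and |⟨r^11s⟩| = 2, so |H| is a multiple of lcm(8, 2) = 8 and divides |G| = 32.
Closing under the operation: H = {e, r^2, r^4, r^6, r^8, r^10, r^12, r^14, rs, r^3s, r^5s, r^7s, r^9s, r^11s, r^13s, r^15s}, so |H| = 16.

16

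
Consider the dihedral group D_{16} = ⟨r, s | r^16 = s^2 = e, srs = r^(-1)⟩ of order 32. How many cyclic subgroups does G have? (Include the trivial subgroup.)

21

Each element a generates a cyclic subgroup ⟨a⟩; distinct elements may generate the same one (a cyclic group of order d has φ(d) generators).
Cyclic subgroups by order — order 1: 1; order 2: 17; order 4: 1; order 8: 1; order 16: 1.
Total: 21.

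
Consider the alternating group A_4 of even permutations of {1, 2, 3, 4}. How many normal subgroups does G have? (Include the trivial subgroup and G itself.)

G has 10 subgroups. Checking conjugation-invariance by order — order 1: 1/1 normal; order 2: 0/3 normal; order 3: 0/4 normal; order 4: 1/1 normal; order 12: 1/1 normal.
Total normal subgroups: 3.

3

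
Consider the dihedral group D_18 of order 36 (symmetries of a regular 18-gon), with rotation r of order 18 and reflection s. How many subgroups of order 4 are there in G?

|G| = 36 and 4 | 36, so subgroups of order 4 are possible by Lagrange.
The subgroups of order 4 are: {e, r^9, rs, r^10s}; {e, r^9, r^2s, r^11s}; {e, r^9, r^3s, r^12s}; {e, r^9, r^4s, r^13s}; … (9 in all).
So G has 9 subgroups of order 4.

9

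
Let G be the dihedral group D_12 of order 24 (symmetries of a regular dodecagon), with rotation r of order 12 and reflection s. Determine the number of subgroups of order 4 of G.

7

|G| = 24 and 4 | 24, so subgroups of order 4 are possible by Lagrange.
The subgroups of order 4 are: {e, r^6, r^4s, r^10s}; {e, r^6, r^5s, r^11s}; {e, r^6, r^2s, r^8s}; {e, r^3, r^6, r^9}; … (7 in all).
So G has 7 subgroups of order 4.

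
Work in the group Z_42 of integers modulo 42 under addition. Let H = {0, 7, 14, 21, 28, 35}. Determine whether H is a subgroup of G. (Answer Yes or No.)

Yes

|H| = 6 divides |G| = 42, consistent with Lagrange.
H contains the identity, every element's inverse is in H, and H is closed under +: it is a subgroup.
In fact H = ⟨35⟩.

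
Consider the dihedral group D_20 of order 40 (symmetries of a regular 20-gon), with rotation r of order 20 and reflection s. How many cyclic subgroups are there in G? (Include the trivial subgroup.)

Each element a generates a cyclic subgroup ⟨a⟩; distinct elements may generate the same one (a cyclic group of order d has φ(d) generators).
Cyclic subgroups by order — order 1: 1; order 2: 21; order 4: 1; order 5: 1; order 10: 1; order 20: 1.
Total: 26.

26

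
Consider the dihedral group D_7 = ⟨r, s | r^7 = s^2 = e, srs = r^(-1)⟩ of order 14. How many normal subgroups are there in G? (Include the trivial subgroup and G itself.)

3

G has 10 subgroups. Checking conjugation-invariance by order — order 1: 1/1 normal; order 2: 0/7 normal; order 7: 1/1 normal; order 14: 1/1 normal.
Total normal subgroups: 3.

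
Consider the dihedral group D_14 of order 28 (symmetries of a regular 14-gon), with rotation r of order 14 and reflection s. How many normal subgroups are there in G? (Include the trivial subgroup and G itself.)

7

G has 28 subgroups. Checking conjugation-invariance by order — order 1: 1/1 normal; order 2: 1/15 normal; order 4: 0/7 normal; order 7: 1/1 normal; order 14: 3/3 normal; order 28: 1/1 normal.
Total normal subgroups: 7.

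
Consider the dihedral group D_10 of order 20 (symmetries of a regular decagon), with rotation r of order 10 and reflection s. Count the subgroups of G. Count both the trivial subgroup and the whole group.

22

|G| = 20, so by Lagrange every subgroup order divides 20. Divisors: 1, 2, 4, 5, 10, 20.
Subgroups by order — order 1: 1; order 2: 11; order 4: 5; order 5: 1; order 10: 3; order 20: 1.
Total: 1 + 11 + 5 + 1 + 3 + 1 = 22.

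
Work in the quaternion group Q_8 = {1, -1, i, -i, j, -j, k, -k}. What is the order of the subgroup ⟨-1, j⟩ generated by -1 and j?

4

|⟨-1⟩| = 2 and |⟨j⟩| = 4, so |H| is a multiple of lcm(2, 4) = 4 and divides |G| = 8.
Closing under the operation: H = {1, -1, j, -j}, so |H| = 4.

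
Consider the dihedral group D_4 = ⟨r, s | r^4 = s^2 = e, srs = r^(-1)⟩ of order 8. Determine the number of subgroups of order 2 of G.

5

|G| = 8 and 2 | 8, so subgroups of order 2 are possible by Lagrange.
The subgroups of order 2 are: {e, r^2}; {e, r^2s}; {e, r^3s}; {e, rs}; … (5 in all).
So G has 5 subgroups of order 2.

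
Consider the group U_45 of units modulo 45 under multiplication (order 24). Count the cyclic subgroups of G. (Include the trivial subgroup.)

12

A cyclic subgroup of order d is generated by each of its φ(d) elements of order d, so the cyclic subgroups of order d number (#elements of order d)/φ(d).
Cyclic subgroups by order — order 1: 1; order 2: 3; order 3: 1; order 4: 2; order 6: 3; order 12: 2.
Total: 12.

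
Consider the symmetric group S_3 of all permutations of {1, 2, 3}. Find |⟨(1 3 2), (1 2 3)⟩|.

3

|⟨(1 3 2)⟩| = 3 and |⟨(1 2 3)⟩| = 3, so |H| is a multiple of lcm(3, 3) = 3 and divides |G| = 6.
Closing under the operation: H = {e, (1 2 3), (1 3 2)}, so |H| = 3.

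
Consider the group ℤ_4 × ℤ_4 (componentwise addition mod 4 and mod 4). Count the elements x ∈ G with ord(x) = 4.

12

An element (a,b) has order lcm(ord(a), ord(b)); count pairs with lcm equal to 4.
Enumerating gives 12 such elements.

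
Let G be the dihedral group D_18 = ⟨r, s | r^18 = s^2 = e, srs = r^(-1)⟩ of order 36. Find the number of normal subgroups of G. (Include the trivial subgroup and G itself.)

9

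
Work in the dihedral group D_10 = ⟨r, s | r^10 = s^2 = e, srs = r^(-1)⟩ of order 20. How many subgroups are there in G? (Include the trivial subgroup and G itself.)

22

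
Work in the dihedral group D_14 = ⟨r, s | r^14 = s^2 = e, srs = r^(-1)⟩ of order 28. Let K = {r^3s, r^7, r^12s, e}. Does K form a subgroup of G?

No

Closure fails: r^12s · r^3s = r^9 ∉ K. So K is not a subgroup.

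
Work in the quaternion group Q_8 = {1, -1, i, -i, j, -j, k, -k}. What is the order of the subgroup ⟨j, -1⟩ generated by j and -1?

4

|⟨j⟩| = 4 and |⟨-1⟩| = 2, so |H| is a multiple of lcm(4, 2) = 4 and divides |G| = 8.
Closing under the operation: H = {1, -1, j, -j}, so |H| = 4.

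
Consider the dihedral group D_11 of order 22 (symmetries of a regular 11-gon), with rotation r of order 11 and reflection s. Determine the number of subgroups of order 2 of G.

11

|G| = 22 and 2 | 22, so subgroups of order 2 are possible by Lagrange.
The subgroups of order 2 are: {e, r^10s}; {e, r^2s}; {e, r^3s}; {e, r^4s}; … (11 in all).
So G has 11 subgroups of order 2.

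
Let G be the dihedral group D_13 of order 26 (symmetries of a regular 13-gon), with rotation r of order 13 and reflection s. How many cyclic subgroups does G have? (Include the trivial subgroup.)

A cyclic subgroup of order d is generated by each of its φ(d) elements of order d, so the cyclic subgroups of order d number (#elements of order d)/φ(d).
Cyclic subgroups by order — order 1: 1; order 2: 13; order 13: 1.
Total: 15.

15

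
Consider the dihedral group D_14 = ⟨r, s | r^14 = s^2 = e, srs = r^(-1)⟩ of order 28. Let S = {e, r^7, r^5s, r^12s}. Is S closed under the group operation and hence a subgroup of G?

|S| = 4 divides |G| = 28, consistent with Lagrange.
S contains the identity, every element's inverse is in S, and S is closed under ·: it is a subgroup.

Yes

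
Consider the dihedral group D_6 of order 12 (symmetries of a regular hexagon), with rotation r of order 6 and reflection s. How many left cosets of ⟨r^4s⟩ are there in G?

6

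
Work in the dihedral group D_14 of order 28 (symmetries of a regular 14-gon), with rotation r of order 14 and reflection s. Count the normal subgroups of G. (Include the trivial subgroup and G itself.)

7

G has 28 subgroups. Checking conjugation-invariance by order — order 1: 1/1 normal; order 2: 1/15 normal; order 4: 0/7 normal; order 7: 1/1 normal; order 14: 3/3 normal; order 28: 1/1 normal.
Total normal subgroups: 7.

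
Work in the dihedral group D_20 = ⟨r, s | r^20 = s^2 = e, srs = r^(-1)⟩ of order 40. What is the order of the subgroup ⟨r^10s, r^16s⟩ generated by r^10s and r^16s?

20

|⟨r^10s⟩| = 2 and |⟨r^16s⟩| = 2, so |H| is a multiple of lcm(2, 2) = 2 and divides |G| = 40.
Closing under the operation: H = {e, r^2, r^4, r^6, r^8, r^10, r^12, r^14, r^16, r^18, s, r^2s, r^4s, r^6s, r^8s, r^10s, r^12s, r^14s, r^16s, r^18s}, so |H| = 20.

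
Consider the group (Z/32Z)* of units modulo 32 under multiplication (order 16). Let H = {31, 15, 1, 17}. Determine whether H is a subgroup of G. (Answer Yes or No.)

|H| = 4 divides |G| = 16, consistent with Lagrange.
H contains the identity, every element's inverse is in H, and H is closed under ·: it is a subgroup.

Yes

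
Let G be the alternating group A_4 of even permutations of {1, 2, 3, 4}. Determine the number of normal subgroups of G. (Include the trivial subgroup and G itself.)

3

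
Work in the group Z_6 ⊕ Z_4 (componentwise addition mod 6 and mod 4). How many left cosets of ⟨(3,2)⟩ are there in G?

|⟨(3,2)⟩| = 2 and |G| = 24.
By Lagrange, [G : H] = |G|/|H| = 24/2 = 12.

12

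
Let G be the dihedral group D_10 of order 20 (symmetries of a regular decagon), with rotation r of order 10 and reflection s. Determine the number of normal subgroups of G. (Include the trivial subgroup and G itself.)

7

G has 22 subgroups. Checking conjugation-invariance by order — order 1: 1/1 normal; order 2: 1/11 normal; order 4: 0/5 normal; order 5: 1/1 normal; order 10: 3/3 normal; order 20: 1/1 normal.
Total normal subgroups: 7.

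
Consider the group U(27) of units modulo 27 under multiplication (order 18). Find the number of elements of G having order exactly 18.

6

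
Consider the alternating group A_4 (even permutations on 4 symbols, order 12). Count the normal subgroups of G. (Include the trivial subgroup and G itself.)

3

G has 10 subgroups. Checking conjugation-invariance by order — order 1: 1/1 normal; order 2: 0/3 normal; order 3: 0/4 normal; order 4: 1/1 normal; order 12: 1/1 normal.
Total normal subgroups: 3.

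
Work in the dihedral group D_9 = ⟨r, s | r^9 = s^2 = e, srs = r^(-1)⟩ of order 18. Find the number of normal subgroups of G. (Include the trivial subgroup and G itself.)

G has 16 subgroups. Checking conjugation-invariance by order — order 1: 1/1 normal; order 2: 0/9 normal; order 3: 1/1 normal; order 6: 0/3 normal; order 9: 1/1 normal; order 18: 1/1 normal.
Total normal subgroups: 4.

4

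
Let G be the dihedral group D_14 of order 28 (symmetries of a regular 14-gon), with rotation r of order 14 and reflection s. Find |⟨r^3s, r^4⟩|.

14

|⟨r^3s⟩| = 2 and |⟨r^4⟩| = 7, so |H| is a multiple of lcm(2, 7) = 14 and divides |G| = 28.
Closing under the operation: H = {e, r^2, r^4, r^6, r^8, r^10, r^12, rs, r^3s, r^5s, r^7s, r^9s, r^11s, r^13s}, so |H| = 14.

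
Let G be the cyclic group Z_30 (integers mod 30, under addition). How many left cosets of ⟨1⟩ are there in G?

1

|⟨1⟩| = 30 and |G| = 30.
By Lagrange, [G : H] = |G|/|H| = 30/30 = 1.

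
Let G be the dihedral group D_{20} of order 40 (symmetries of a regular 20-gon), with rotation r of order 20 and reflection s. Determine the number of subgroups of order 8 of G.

|G| = 40 and 8 | 40, so subgroups of order 8 are possible by Lagrange.
The subgroups of order 8 are: {e, r^5, r^10, r^15, s, r^5s, r^10s, r^15s}; {e, r^5, r^10, r^15, rs, r^6s, r^11s, r^16s}; {e, r^5, r^10, r^15, r^2s, r^7s, r^12s, r^17s}; {e, r^5, r^10, r^15, r^3s, r^8s, r^13s, r^18s}; … (5 in all).
So G has 5 subgroups of order 8.

5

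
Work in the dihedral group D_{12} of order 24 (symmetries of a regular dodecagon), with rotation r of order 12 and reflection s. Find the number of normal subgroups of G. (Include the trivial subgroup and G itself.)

G has 34 subgroups. Checking conjugation-invariance by order — order 1: 1/1 normal; order 2: 1/13 normal; order 3: 1/1 normal; order 4: 1/7 normal; order 6: 1/5 normal; order 8: 0/3 normal; order 12: 3/3 normal; order 24: 1/1 normal.
Total normal subgroups: 9.

9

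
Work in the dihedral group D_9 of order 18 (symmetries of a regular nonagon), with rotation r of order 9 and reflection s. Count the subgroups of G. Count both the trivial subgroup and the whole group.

|G| = 18, so by Lagrange every subgroup order divides 18. Divisors: 1, 2, 3, 6, 9, 18.
Subgroups by order — order 1: 1; order 2: 9; order 3: 1; order 6: 3; order 9: 1; order 18: 1.
Total: 1 + 9 + 1 + 3 + 1 + 1 = 16.

16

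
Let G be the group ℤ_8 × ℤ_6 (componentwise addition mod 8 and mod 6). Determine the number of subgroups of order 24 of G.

3

|G| = 48 and 24 | 48, so subgroups of order 24 are possible by Lagrange.
The subgroups of order 24 are: {(0,0), (0,1), (0,2), (0,3), (0,4), (0,5), (2,0), (2,1), (2,2), (2,3), (2,4), (2,5), (4,0), (4,1), (4,2), (4,3), (4,4), (4,5), (6,0), (6,1), (6,2), (6,3), (6,4), (6,5)}; {(0,0), (0,2), (0,4), (1,0), (1,2), (1,4), (2,0), (2,2), (2,4), (3,0), (3,2), (3,4), (4,0), (4,2), (4,4), (5,0), (5,2), (5,4), (6,0), (6,2), (6,4), (7,0), (7,2), (7,4)}; {(0,0), (0,2), (0,4), (1,1), (1,3), (1,5), (2,0), (2,2), (2,4), (3,1), (3,3), (3,5), (4,0), (4,2), (4,4), (5,1), (5,3), (5,5), (6,0), (6,2), (6,4), (7,1), (7,3), (7,5)}.
So G has 3 subgroups of order 24.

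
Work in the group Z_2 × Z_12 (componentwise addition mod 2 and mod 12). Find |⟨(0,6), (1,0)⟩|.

|⟨(0,6)⟩| = 2 and |⟨(1,0)⟩| = 2, so |H| is a multiple of lcm(2, 2) = 2 and divides |G| = 24.
Closing under the operation: H = {(0,0), (0,6), (1,0), (1,6)}, so |H| = 4.

4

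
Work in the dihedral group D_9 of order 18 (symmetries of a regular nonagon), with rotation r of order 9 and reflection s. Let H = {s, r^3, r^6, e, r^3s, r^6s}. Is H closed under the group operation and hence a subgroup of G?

Yes

|H| = 6 divides |G| = 18, consistent with Lagrange.
H contains the identity, every element's inverse is in H, and H is closed under ·: it is a subgroup.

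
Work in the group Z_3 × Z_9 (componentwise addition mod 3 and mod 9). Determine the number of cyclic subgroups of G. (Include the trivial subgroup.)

Group the elements of G by the cyclic subgroup they generate; each cyclic subgroup of order d accounts for φ(d) elements.
Cyclic subgroups by order — order 1: 1; order 3: 4; order 9: 3.
Total: 8.

8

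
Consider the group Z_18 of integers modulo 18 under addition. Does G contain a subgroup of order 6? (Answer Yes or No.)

Yes

6 | 18. A subgroup of order 6 is {0, 3, 6, 9, 12, 15}.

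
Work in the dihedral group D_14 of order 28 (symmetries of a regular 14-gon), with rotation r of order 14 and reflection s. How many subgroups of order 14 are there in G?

3

|G| = 28 and 14 | 28, so subgroups of order 14 are possible by Lagrange.
The subgroups of order 14 are: {e, r, r^2, r^3, r^4, r^5, r^6, r^7, r^8, r^9, r^10, r^11, r^12, r^13}; {e, r^2, r^4, r^6, r^8, r^10, r^12, s, r^2s, r^4s, r^6s, r^8s, r^10s, r^12s}; {e, r^2, r^4, r^6, r^8, r^10, r^12, rs, r^3s, r^5s, r^7s, r^9s, r^11s, r^13s}.
So G has 3 subgroups of order 14.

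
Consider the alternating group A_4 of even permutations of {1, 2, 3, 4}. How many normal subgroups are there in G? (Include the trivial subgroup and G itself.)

3

G has 10 subgroups. Checking conjugation-invariance by order — order 1: 1/1 normal; order 2: 0/3 normal; order 3: 0/4 normal; order 4: 1/1 normal; order 12: 1/1 normal.
Total normal subgroups: 3.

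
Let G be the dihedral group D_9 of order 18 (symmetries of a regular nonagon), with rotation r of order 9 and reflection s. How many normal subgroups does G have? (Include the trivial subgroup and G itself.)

4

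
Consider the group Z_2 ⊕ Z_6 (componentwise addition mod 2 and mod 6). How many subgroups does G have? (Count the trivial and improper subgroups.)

10

|G| = 12, so by Lagrange every subgroup order divides 12. Divisors: 1, 2, 3, 4, 6, 12.
Subgroups by order — order 1: 1; order 2: 3; order 3: 1; order 4: 1; order 6: 3; order 12: 1.
Total: 1 + 3 + 1 + 1 + 3 + 1 = 10.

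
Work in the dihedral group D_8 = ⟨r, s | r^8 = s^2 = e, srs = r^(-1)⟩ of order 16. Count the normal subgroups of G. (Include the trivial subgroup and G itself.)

7

G has 19 subgroups. Checking conjugation-invariance by order — order 1: 1/1 normal; order 2: 1/9 normal; order 4: 1/5 normal; order 8: 3/3 normal; order 16: 1/1 normal.
Total normal subgroups: 7.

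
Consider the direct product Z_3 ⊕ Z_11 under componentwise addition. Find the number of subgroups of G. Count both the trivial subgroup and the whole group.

4

|G| = 33, so by Lagrange every subgroup order divides 33. Divisors: 1, 3, 11, 33.
Subgroups by order — order 1: 1; order 3: 1; order 11: 1; order 33: 1.
Total: 1 + 1 + 1 + 1 = 4.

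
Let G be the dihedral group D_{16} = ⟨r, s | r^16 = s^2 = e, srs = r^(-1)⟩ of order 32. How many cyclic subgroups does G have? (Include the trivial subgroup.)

21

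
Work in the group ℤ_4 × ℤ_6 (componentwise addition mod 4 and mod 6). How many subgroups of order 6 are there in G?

3

|G| = 24 and 6 | 24, so subgroups of order 6 are possible by Lagrange.
The subgroups of order 6 are: {(0,0), (0,1), (0,2), (0,3), (0,4), (0,5)}; {(0,0), (0,2), (0,4), (2,0), (2,2), (2,4)}; {(0,0), (0,2), (0,4), (2,1), (2,3), (2,5)}.
So G has 3 subgroups of order 6.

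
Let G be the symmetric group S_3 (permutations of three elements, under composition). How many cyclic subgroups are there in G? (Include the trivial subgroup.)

Group the elements of G by the cyclic subgroup they generate; each cyclic subgroup of order d accounts for φ(d) elements.
Cyclic subgroups by order — order 1: 1; order 2: 3; order 3: 1.
Total: 5.

5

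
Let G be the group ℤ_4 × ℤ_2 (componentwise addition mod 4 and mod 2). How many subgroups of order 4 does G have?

3

|G| = 8 and 4 | 8, so subgroups of order 4 are possible by Lagrange.
The subgroups of order 4 are: {(0,0), (0,1), (2,0), (2,1)}; {(0,0), (1,0), (2,0), (3,0)}; {(0,0), (1,1), (2,0), (3,1)}.
So G has 3 subgroups of order 4.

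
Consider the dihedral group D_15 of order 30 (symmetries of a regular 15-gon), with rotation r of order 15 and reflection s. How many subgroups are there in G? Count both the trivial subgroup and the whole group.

|G| = 30, so by Lagrange every subgroup order divides 30. Divisors: 1, 2, 3, 5, 6, 10, 15, 30.
Subgroups by order — order 1: 1; order 2: 15; order 3: 1; order 5: 1; order 6: 5; order 10: 3; order 15: 1; order 30: 1.
Total: 1 + 15 + 1 + 1 + 5 + 3 + 1 + 1 = 28.

28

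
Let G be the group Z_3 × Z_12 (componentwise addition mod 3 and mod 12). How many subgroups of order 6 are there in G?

4

|G| = 36 and 6 | 36, so subgroups of order 6 are possible by Lagrange.
The subgroups of order 6 are: {(0,0), (0,2), (0,4), (0,6), (0,8), (0,10)}; {(0,0), (0,6), (1,0), (1,6), (2,0), (2,6)}; {(0,0), (0,6), (1,4), (1,10), (2,2), (2,8)}; {(0,0), (0,6), (1,2), (1,8), (2,4), (2,10)}.
So G has 4 subgroups of order 6.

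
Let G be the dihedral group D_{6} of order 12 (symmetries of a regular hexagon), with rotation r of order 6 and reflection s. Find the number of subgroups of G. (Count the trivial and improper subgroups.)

16

|G| = 12, so by Lagrange every subgroup order divides 12. Divisors: 1, 2, 3, 4, 6, 12.
Subgroups by order — order 1: 1; order 2: 7; order 3: 1; order 4: 3; order 6: 3; order 12: 1.
Total: 1 + 7 + 1 + 3 + 3 + 1 = 16.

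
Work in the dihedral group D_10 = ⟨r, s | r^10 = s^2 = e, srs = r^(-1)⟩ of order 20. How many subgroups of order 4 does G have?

|G| = 20 and 4 | 20, so subgroups of order 4 are possible by Lagrange.
The subgroups of order 4 are: {e, r^5, r^2s, r^7s}; {e, r^5, r^3s, r^8s}; {e, r^5, r^4s, r^9s}; {e, r^5, s, r^5s}; … (5 in all).
So G has 5 subgroups of order 4.

5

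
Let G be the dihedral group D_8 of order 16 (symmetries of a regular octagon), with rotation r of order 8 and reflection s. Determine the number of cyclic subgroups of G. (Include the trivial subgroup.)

Group the elements of G by the cyclic subgroup they generate; each cyclic subgroup of order d accounts for φ(d) elements.
Cyclic subgroups by order — order 1: 1; order 2: 9; order 4: 1; order 8: 1.
Total: 12.

12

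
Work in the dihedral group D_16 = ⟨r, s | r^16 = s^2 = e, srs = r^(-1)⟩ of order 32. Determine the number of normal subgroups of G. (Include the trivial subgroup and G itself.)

8

G has 36 subgroups. Checking conjugation-invariance by order — order 1: 1/1 normal; order 2: 1/17 normal; order 4: 1/9 normal; order 8: 1/5 normal; order 16: 3/3 normal; order 32: 1/1 normal.
Total normal subgroups: 8.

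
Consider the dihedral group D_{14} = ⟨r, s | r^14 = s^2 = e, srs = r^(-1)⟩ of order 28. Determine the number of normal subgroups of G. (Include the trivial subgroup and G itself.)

7

G has 28 subgroups. Checking conjugation-invariance by order — order 1: 1/1 normal; order 2: 1/15 normal; order 4: 0/7 normal; order 7: 1/1 normal; order 14: 3/3 normal; order 28: 1/1 normal.
Total normal subgroups: 7.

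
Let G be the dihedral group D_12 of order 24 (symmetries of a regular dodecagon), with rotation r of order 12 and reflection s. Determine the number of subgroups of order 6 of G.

5

|G| = 24 and 6 | 24, so subgroups of order 6 are possible by Lagrange.
The subgroups of order 6 are: {e, r^2, r^4, r^6, r^8, r^10}; {e, r^4, r^8, r^2s, r^6s, r^10s}; {e, r^4, r^8, r^3s, r^7s, r^11s}; {e, r^4, r^8, s, r^4s, r^8s}; … (5 in all).
So G has 5 subgroups of order 6.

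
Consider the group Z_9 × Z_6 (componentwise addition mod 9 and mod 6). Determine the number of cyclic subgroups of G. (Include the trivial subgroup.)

Group the elements of G by the cyclic subgroup they generate; each cyclic subgroup of order d accounts for φ(d) elements.
Cyclic subgroups by order — order 1: 1; order 2: 1; order 3: 4; order 6: 4; order 9: 3; order 18: 3.
Total: 16.

16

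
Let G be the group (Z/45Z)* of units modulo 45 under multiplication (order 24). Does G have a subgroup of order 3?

Yes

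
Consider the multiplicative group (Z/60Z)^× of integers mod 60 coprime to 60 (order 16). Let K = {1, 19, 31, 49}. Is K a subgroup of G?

Yes

|K| = 4 divides |G| = 16, consistent with Lagrange.
K contains the identity, every element's inverse is in K, and K is closed under ·: it is a subgroup.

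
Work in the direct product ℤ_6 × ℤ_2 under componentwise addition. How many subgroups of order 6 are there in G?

3

|G| = 12 and 6 | 12, so subgroups of order 6 are possible by Lagrange.
The subgroups of order 6 are: {(0,0), (0,1), (2,0), (2,1), (4,0), (4,1)}; {(0,0), (1,0), (2,0), (3,0), (4,0), (5,0)}; {(0,0), (1,1), (2,0), (3,1), (4,0), (5,1)}.
So G has 3 subgroups of order 6.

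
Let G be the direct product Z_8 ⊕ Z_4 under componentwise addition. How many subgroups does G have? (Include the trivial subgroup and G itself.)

|G| = 32, so by Lagrange every subgroup order divides 32. Divisors: 1, 2, 4, 8, 16, 32.
Subgroups by order — order 1: 1; order 2: 3; order 4: 7; order 8: 7; order 16: 3; order 32: 1.
Total: 1 + 3 + 7 + 7 + 3 + 1 = 22.

22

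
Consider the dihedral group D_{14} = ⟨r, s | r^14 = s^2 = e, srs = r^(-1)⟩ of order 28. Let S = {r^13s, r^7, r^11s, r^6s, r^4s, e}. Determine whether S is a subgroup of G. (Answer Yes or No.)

|S| = 6 does not divide |G| = 28, so by Lagrange S is not a subgroup.

No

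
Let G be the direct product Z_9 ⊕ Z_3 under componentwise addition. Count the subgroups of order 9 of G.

|G| = 27 and 9 | 27, so subgroups of order 9 are possible by Lagrange.
The subgroups of order 9 are: {(0,0), (0,1), (0,2), (3,0), (3,1), (3,2), (6,0), (6,1), (6,2)}; {(0,0), (1,0), (2,0), (3,0), (4,0), (5,0), (6,0), (7,0), (8,0)}; {(0,0), (1,1), (2,2), (3,0), (4,1), (5,2), (6,0), (7,1), (8,2)}; {(0,0), (1,2), (2,1), (3,0), (4,2), (5,1), (6,0), (7,2), (8,1)}.
So G has 4 subgroups of order 9.

4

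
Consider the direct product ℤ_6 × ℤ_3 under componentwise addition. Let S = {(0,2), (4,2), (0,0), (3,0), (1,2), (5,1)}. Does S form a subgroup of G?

(0,2) ∈ S but its inverse (0,1) ∉ S, so S is not a subgroup.

No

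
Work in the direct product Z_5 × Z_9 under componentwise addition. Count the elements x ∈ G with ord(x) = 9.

An element (a,b) has order lcm(ord(a), ord(b)); count pairs with lcm equal to 9.
Enumerating gives 6 such elements.

6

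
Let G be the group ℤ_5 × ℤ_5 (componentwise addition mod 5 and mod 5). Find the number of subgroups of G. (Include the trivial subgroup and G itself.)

|G| = 25, so by Lagrange every subgroup order divides 25. Divisors: 1, 5, 25.
Subgroups by order — order 1: 1; order 5: 6; order 25: 1.
Total: 1 + 6 + 1 = 8.

8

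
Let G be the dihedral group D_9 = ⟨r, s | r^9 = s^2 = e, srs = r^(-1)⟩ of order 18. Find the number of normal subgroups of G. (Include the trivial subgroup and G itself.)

G has 16 subgroups. Checking conjugation-invariance by order — order 1: 1/1 normal; order 2: 0/9 normal; order 3: 1/1 normal; order 6: 0/3 normal; order 9: 1/1 normal; order 18: 1/1 normal.
Total normal subgroups: 4.

4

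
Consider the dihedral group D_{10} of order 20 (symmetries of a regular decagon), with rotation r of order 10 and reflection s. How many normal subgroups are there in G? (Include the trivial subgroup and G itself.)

7

G has 22 subgroups. Checking conjugation-invariance by order — order 1: 1/1 normal; order 2: 1/11 normal; order 4: 0/5 normal; order 5: 1/1 normal; order 10: 3/3 normal; order 20: 1/1 normal.
Total normal subgroups: 7.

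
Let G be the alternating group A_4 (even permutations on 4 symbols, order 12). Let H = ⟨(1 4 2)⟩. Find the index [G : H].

4

|⟨(1 4 2)⟩| = 3 and |G| = 12.
By Lagrange, [G : H] = |G|/|H| = 12/3 = 4.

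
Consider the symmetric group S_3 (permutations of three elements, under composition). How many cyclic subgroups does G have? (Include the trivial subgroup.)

5

Group the elements of G by the cyclic subgroup they generate; each cyclic subgroup of order d accounts for φ(d) elements.
Cyclic subgroups by order — order 1: 1; order 2: 3; order 3: 1.
Total: 5.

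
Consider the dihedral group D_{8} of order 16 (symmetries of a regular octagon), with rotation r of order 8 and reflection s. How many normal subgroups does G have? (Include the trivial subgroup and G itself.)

G has 19 subgroups. Checking conjugation-invariance by order — order 1: 1/1 normal; order 2: 1/9 normal; order 4: 1/5 normal; order 8: 3/3 normal; order 16: 1/1 normal.
Total normal subgroups: 7.

7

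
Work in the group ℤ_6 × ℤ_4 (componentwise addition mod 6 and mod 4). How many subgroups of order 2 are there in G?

3

|G| = 24 and 2 | 24, so subgroups of order 2 are possible by Lagrange.
The subgroups of order 2 are: {(0,0), (0,2)}; {(0,0), (3,0)}; {(0,0), (3,2)}.
So G has 3 subgroups of order 2.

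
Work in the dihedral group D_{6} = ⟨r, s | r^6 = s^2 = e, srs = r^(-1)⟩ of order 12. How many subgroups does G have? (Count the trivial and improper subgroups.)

16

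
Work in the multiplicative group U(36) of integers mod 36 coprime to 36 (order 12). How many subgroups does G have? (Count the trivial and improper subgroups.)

10

|G| = 12, so by Lagrange every subgroup order divides 12. Divisors: 1, 2, 3, 4, 6, 12.
Subgroups by order — order 1: 1; order 2: 3; order 3: 1; order 4: 1; order 6: 3; order 12: 1.
Total: 1 + 3 + 1 + 1 + 3 + 1 = 10.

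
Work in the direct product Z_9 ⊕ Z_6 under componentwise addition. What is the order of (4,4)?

The order of (4,4) in Z_9 × Z_6 is lcm(ord(4) in Z_9, ord(4) in Z_6).
ord(4) = 9 and ord(4) = 3, so |⟨(4,4)⟩| = lcm(9, 3) = 9.

9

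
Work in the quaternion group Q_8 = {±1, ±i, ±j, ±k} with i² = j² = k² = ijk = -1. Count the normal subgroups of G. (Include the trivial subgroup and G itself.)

6

G has 6 subgroups. Checking conjugation-invariance by order — order 1: 1/1 normal; order 2: 1/1 normal; order 4: 3/3 normal; order 8: 1/1 normal.
Total normal subgroups: 6.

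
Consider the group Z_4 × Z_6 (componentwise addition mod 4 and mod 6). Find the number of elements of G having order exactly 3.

2

An element (a,b) has order lcm(ord(a), ord(b)); count pairs with lcm equal to 3.
Enumerating gives 2 such elements.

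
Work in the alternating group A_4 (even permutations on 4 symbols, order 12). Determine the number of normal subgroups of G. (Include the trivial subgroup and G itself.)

3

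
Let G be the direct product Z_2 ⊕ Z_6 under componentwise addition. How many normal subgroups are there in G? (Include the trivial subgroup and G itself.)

10

G is abelian, so every subgroup is normal.
G has 10 subgroups in total, hence 10 normal subgroups.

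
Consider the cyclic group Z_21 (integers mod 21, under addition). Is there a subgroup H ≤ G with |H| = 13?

No

13 does not divide |G| = 21, so by Lagrange no subgroup of order 13 exists.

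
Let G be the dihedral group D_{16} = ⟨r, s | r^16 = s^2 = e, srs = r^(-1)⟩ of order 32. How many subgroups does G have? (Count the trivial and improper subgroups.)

36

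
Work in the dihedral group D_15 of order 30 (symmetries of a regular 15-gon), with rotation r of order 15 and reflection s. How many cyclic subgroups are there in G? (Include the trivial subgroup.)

19

Group the elements of G by the cyclic subgroup they generate; each cyclic subgroup of order d accounts for φ(d) elements.
Cyclic subgroups by order — order 1: 1; order 2: 15; order 3: 1; order 5: 1; order 15: 1.
Total: 19.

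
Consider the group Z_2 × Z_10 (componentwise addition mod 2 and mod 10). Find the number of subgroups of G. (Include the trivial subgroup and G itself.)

10

|G| = 20, so by Lagrange every subgroup order divides 20. Divisors: 1, 2, 4, 5, 10, 20.
Subgroups by order — order 1: 1; order 2: 3; order 4: 1; order 5: 1; order 10: 3; order 20: 1.
Total: 1 + 3 + 1 + 1 + 3 + 1 = 10.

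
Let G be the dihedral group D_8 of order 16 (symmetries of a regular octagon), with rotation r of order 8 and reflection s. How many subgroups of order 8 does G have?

|G| = 16 and 8 | 16, so subgroups of order 8 are possible by Lagrange.
The subgroups of order 8 are: {e, r, r^2, r^3, r^4, r^5, r^6, r^7}; {e, r^2, r^4, r^6, s, r^2s, r^4s, r^6s}; {e, r^2, r^4, r^6, rs, r^3s, r^5s, r^7s}.
So G has 3 subgroups of order 8.

3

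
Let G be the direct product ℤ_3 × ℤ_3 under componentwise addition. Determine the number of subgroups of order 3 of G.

|G| = 9 and 3 | 9, so subgroups of order 3 are possible by Lagrange.
The subgroups of order 3 are: {(0,0), (0,1), (0,2)}; {(0,0), (1,0), (2,0)}; {(0,0), (1,1), (2,2)}; {(0,0), (1,2), (2,1)}.
So G has 4 subgroups of order 3.

4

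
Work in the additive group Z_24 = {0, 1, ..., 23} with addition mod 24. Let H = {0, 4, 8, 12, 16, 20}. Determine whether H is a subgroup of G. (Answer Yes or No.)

Yes

|H| = 6 divides |G| = 24, consistent with Lagrange.
H contains the identity, every element's inverse is in H, and H is closed under +: it is a subgroup.
In fact H = ⟨4⟩.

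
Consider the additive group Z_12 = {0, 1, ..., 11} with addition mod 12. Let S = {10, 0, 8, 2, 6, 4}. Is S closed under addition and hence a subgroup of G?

Yes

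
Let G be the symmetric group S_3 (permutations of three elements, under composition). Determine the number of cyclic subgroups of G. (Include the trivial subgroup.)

Group the elements of G by the cyclic subgroup they generate; each cyclic subgroup of order d accounts for φ(d) elements.
Cyclic subgroups by order — order 1: 1; order 2: 3; order 3: 1.
Total: 5.

5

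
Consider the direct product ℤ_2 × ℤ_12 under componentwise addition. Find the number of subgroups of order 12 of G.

|G| = 24 and 12 | 24, so subgroups of order 12 are possible by Lagrange.
The subgroups of order 12 are: {(0,0), (0,1), (0,2), (0,3), (0,4), (0,5), (0,6), (0,7), (0,8), (0,9), (0,10), (0,11)}; {(0,0), (0,2), (0,4), (0,6), (0,8), (0,10), (1,0), (1,2), (1,4), (1,6), (1,8), (1,10)}; {(0,0), (0,2), (0,4), (0,6), (0,8), (0,10), (1,1), (1,3), (1,5), (1,7), (1,9), (1,11)}.
So G has 3 subgroups of order 12.

3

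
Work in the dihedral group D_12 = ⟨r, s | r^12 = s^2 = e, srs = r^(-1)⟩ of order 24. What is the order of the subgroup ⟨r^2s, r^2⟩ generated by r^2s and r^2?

|⟨r^2s⟩| = 2 and |⟨r^2⟩| = 6, so |H| is a multiple of lcm(2, 6) = 6 and divides |G| = 24.
Closing under the operation: H = {e, r^2, r^4, r^6, r^8, r^10, s, r^2s, r^4s, r^6s, r^8s, r^10s}, so |H| = 12.

12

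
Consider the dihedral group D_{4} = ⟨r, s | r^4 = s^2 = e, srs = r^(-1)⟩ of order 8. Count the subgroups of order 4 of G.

3

|G| = 8 and 4 | 8, so subgroups of order 4 are possible by Lagrange.
The subgroups of order 4 are: {e, r, r^2, r^3}; {e, r^2, s, r^2s}; {e, r^2, rs, r^3s}.
So G has 3 subgroups of order 4.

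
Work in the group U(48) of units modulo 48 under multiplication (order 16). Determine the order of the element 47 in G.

Compute successive powers of 47 mod 48: 47, 1; 47^2 ≡ 1 (mod 48).
So |⟨47⟩| = 2.

2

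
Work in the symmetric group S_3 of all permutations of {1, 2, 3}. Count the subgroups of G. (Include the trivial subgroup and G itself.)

6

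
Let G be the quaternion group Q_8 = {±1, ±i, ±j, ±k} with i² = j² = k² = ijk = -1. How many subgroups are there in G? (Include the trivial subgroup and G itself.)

6

|G| = 8, so by Lagrange every subgroup order divides 8. Divisors: 1, 2, 4, 8.
Subgroups by order — order 1: 1; order 2: 1; order 4: 3; order 8: 1.
Total: 1 + 1 + 3 + 1 = 6.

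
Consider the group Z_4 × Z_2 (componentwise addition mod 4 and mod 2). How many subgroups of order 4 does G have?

3

|G| = 8 and 4 | 8, so subgroups of order 4 are possible by Lagrange.
The subgroups of order 4 are: {(0,0), (0,1), (2,0), (2,1)}; {(0,0), (1,0), (2,0), (3,0)}; {(0,0), (1,1), (2,0), (3,1)}.
So G has 3 subgroups of order 4.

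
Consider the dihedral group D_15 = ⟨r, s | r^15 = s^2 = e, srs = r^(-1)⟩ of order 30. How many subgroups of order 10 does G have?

3

|G| = 30 and 10 | 30, so subgroups of order 10 are possible by Lagrange.
The subgroups of order 10 are: {e, r^3, r^6, r^9, r^12, rs, r^4s, r^7s, r^10s, r^13s}; {e, r^3, r^6, r^9, r^12, r^2s, r^5s, r^8s, r^11s, r^14s}; {e, r^3, r^6, r^9, r^12, s, r^3s, r^6s, r^9s, r^12s}.
So G has 3 subgroups of order 10.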